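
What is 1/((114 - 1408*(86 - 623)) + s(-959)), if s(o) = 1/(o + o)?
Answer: 1918/1450410779 ≈ 1.3224e-6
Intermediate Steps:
s(o) = 1/(2*o)
1/((114 - 1408*(86 - 623)) + s(-959)) = 1/((114 - 1408*(86 - 623)) + (1/2)/(-959)) = 1/((114 - 1408*(-537)) + (1/2)*(-1/959)) = 1/((114 + 756096) - 1/1918) = 1/(756210 - 1/1918) = 1/(1450410779/1918) = 1918/1450410779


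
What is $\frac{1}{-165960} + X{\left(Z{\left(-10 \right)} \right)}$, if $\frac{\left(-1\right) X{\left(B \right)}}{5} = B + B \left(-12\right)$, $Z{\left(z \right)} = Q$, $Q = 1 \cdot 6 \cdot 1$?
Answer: $\frac{54766799}{165960} \approx 330.0$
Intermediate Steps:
$Q = 6$ ($Q = 6 \cdot 1 = 6$)
$Z{\left(z \right)} = 6$
$X{\left(B \right)} = 55 B$ ($X{\left(B \right)} = - 5 \left(B + B \left(-12\right)\right) = - 5 \left(B - 12 B\right) = - 5 \left(- 11 B\right) = 55 B$)
$\frac{1}{-165960} + X{\left(Z{\left(-10 \right)} \right)} = \frac{1}{-165960} + 55 \cdot 6 = - \frac{1}{165960} + 330 = \frac{54766799}{165960}$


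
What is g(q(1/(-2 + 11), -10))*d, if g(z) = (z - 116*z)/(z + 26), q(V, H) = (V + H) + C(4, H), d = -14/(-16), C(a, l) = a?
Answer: 42665/1448 ≈ 29.465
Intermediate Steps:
d = 7/8 (d = -14*(-1/16) = 7/8 ≈ 0.87500)
q(V, H) = 4 + H + V (q(V, H) = (V + H) + 4 = (H + V) + 4 = 4 + H + V)
g(z) = -115*z/(26 + z) (g(z) = (-115*z)/(26 + z) = -115*z/(26 + z))
g(q(1/(-2 + 11), -10))*d = -115*(4 - 10 + 1/(-2 + 11))/(26 + (4 - 10 + 1/(-2 + 11)))*(7/8) = -115*(4 - 10 + 1/9)/(26 + (4 - 10 + 1/9))*(7/8) = -115*(4 - 10 + ⅑)/(26 + (4 - 10 + ⅑))*(7/8) = -115*(-53/9)/(26 - 53/9)*(7/8) = -115*(-53/9)/181/9*(7/8) = -115*(-53/9)*9/181*(7/8) = (6095/181)*(7/8) = 42665/1448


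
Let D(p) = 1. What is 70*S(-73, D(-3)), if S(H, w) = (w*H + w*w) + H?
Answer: -10150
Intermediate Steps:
S(H, w) = H + w² + H*w (S(H, w) = (H*w + w²) + H = (w² + H*w) + H = H + w² + H*w)
70*S(-73, D(-3)) = 70*(-73 + 1² - 73*1) = 70*(-73 + 1 - 73) = 70*(-145) = -10150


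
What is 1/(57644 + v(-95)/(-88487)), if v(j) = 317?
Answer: 88487/5100744311 ≈ 1.7348e-5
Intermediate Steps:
1/(57644 + v(-95)/(-88487)) = 1/(57644 + 317/(-88487)) = 1/(57644 + 317*(-1/88487)) = 1/(57644 - 317/88487) = 1/(5100744311/88487) = 88487/5100744311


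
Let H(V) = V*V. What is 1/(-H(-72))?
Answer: -1/5184 ≈ -0.00019290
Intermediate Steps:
H(V) = V²
1/(-H(-72)) = 1/(-1*(-72)²) = 1/(-1*5184) = 1/(-5184) = -1/5184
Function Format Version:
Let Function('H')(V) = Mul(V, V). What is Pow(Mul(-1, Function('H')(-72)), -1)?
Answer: Rational(-1, 5184) ≈ -0.00019290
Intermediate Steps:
Function('H')(V) = Pow(V, 2)
Pow(Mul(-1, Function('H')(-72)), -1) = Pow(Mul(-1, Pow(-72, 2)), -1) = Pow(Mul(-1, 5184), -1) = Pow(-5184, -1) = Rational(-1, 5184)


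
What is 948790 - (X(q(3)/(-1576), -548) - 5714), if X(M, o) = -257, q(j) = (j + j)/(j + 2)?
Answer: 954761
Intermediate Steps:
q(j) = 2*j/(2 + j) (q(j) = (2*j)/(2 + j) = 2*j/(2 + j))
948790 - (X(q(3)/(-1576), -548) - 5714) = 948790 - (-257 - 5714) = 948790 - 1*(-5971) = 948790 + 5971 = 954761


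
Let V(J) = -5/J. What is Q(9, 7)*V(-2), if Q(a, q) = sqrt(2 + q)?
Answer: 15/2 ≈ 7.5000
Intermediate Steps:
Q(9, 7)*V(-2) = sqrt(2 + 7)*(-5/(-2)) = sqrt(9)*(-5*(-1/2)) = 3*(5/2) = 15/2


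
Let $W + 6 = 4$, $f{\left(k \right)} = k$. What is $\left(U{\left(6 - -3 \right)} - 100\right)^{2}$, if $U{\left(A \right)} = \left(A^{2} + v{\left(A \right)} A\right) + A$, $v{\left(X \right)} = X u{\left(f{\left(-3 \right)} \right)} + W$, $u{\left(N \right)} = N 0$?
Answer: $784$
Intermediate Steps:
$W = -2$ ($W = -6 + 4 = -2$)
$u{\left(N \right)} = 0$
$v{\left(X \right)} = -2$ ($v{\left(X \right)} = X 0 - 2 = 0 - 2 = -2$)
$U{\left(A \right)} = A^{2} - A$ ($U{\left(A \right)} = \left(A^{2} - 2 A\right) + A = A^{2} - A$)
$\left(U{\left(6 - -3 \right)} - 100\right)^{2} = \left(\left(6 - -3\right) \left(-1 + \left(6 - -3\right)\right) - 100\right)^{2} = \left(\left(6 + 3\right) \left(-1 + \left(6 + 3\right)\right) - 100\right)^{2} = \left(9 \left(-1 + 9\right) - 100\right)^{2} = \left(9 \cdot 8 - 100\right)^{2} = \left(72 - 100\right)^{2} = \left(-28\right)^{2} = 784$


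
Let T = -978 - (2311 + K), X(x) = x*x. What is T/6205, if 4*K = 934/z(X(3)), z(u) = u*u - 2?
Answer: -520129/980390 ≈ -0.53053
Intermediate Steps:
X(x) = x²
z(u) = -2 + u² (z(u) = u² - 2 = -2 + u²)
K = 467/158 (K = (934/(-2 + (3²)²))/4 = (934/(-2 + 9²))/4 = (934/(-2 + 81))/4 = (934/79)/4 = (934*(1/79))/4 = (¼)*(934/79) = 467/158 ≈ 2.9557)
T = -520129/158 (T = -978 - (2311 + 467/158) = -978 - 1*365605/158 = -978 - 365605/158 = -520129/158 ≈ -3292.0)
T/6205 = -520129/158/6205 = -520129/158*1/6205 = -520129/980390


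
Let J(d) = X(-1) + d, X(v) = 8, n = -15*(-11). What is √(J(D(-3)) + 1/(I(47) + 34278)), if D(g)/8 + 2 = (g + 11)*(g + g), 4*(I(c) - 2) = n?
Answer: 6*I*√205224738085/137285 ≈ 19.799*I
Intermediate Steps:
n = 165
I(c) = 173/4 (I(c) = 2 + (¼)*165 = 2 + 165/4 = 173/4)
D(g) = -16 + 16*g*(11 + g) (D(g) = -16 + 8*((g + 11)*(g + g)) = -16 + 8*((11 + g)*(2*g)) = -16 + 8*(2*g*(11 + g)) = -16 + 16*g*(11 + g))
J(d) = 8 + d
√(J(D(-3)) + 1/(I(47) + 34278)) = √((8 + (-16 + 16*(-3)² + 176*(-3))) + 1/(173/4 + 34278)) = √((8 + (-16 + 16*9 - 528)) + 1/(137285/4)) = √((8 + (-16 + 144 - 528)) + 4/137285) = √((8 - 400) + 4/137285) = √(-392 + 4/137285) = √(-53815716/137285) = 6*I*√205224738085/137285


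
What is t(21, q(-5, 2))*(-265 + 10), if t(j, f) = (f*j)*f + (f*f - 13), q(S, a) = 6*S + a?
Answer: -4394925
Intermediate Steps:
q(S, a) = a + 6*S
t(j, f) = -13 + f² + j*f² (t(j, f) = j*f² + (f² - 13) = j*f² + (-13 + f²) = -13 + f² + j*f²)
t(21, q(-5, 2))*(-265 + 10) = (-13 + (2 + 6*(-5))² + 21*(2 + 6*(-5))²)*(-265 + 10) = (-13 + (2 - 30)² + 21*(2 - 30)²)*(-255) = (-13 + (-28)² + 21*(-28)²)*(-255) = (-13 + 784 + 21*784)*(-255) = (-13 + 784 + 16464)*(-255) = 17235*(-255) = -4394925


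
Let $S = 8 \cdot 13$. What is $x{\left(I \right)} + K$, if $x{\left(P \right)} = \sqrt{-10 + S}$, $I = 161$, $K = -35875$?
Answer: $-35875 + \sqrt{94} \approx -35865.0$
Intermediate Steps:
$S = 104$
$x{\left(P \right)} = \sqrt{94}$ ($x{\left(P \right)} = \sqrt{-10 + 104} = \sqrt{94}$)
$x{\left(I \right)} + K = \sqrt{94} - 35875 = -35875 + \sqrt{94}$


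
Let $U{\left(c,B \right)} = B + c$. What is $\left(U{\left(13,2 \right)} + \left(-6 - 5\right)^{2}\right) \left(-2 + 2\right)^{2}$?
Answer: $0$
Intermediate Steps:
$\left(U{\left(13,2 \right)} + \left(-6 - 5\right)^{2}\right) \left(-2 + 2\right)^{2} = \left(\left(2 + 13\right) + \left(-6 - 5\right)^{2}\right) \left(-2 + 2\right)^{2} = \left(15 + \left(-11\right)^{2}\right) 0^{2} = \left(15 + 121\right) 0 = 136 \cdot 0 = 0$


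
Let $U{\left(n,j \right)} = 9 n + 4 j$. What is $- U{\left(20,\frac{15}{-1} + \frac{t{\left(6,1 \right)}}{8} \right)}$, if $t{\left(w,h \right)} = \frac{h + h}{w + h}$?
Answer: $- \frac{841}{7} \approx -120.14$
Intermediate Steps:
$t{\left(w,h \right)} = \frac{2 h}{h + w}$
$U{\left(n,j \right)} = 4 j + 9 n$
$- U{\left(20,\frac{15}{-1} + \frac{t{\left(6,1 \right)}}{8} \right)} = - (4 \left(\frac{15}{-1} + \frac{2 \cdot 1 \frac{1}{1 + 6}}{8}\right) + 9 \cdot 20) = - (4 \left(15 \left(-1\right) + 2 \cdot 1 \cdot \frac{1}{7} \cdot \frac{1}{8}\right) + 180) = - (4 \left(-15 + 2 \cdot 1 \cdot \frac{1}{7} \cdot \frac{1}{8}\right) + 180) = - (4 \left(-15 + \frac{2}{7} \cdot \frac{1}{8}\right) + 180) = - (4 \left(-15 + \frac{1}{28}\right) + 180) = - (4 \left(- \frac{419}{28}\right) + 180) = - (- \frac{419}{7} + 180) = \left(-1\right) \frac{841}{7} = - \frac{841}{7}$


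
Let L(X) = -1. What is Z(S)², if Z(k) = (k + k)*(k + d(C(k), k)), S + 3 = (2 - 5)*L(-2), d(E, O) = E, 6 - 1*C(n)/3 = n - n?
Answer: 0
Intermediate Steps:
C(n) = 18 (C(n) = 18 - 3*(n - n) = 18 - 3*0 = 18 + 0 = 18)
S = 0 (S = -3 + (2 - 5)*(-1) = -3 - 3*(-1) = -3 + 3 = 0)
Z(k) = 2*k*(18 + k) (Z(k) = (k + k)*(k + 18) = (2*k)*(18 + k) = 2*k*(18 + k))
Z(S)² = (2*0*(18 + 0))² = (2*0*18)² = 0² = 0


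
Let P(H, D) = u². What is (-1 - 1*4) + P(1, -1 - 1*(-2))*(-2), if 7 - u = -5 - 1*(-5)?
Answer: -103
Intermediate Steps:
u = 7 (u = 7 - (-5 - 1*(-5)) = 7 - (-5 + 5) = 7 - 1*0 = 7 + 0 = 7)
P(H, D) = 49 (P(H, D) = 7² = 49)
(-1 - 1*4) + P(1, -1 - 1*(-2))*(-2) = (-1 - 1*4) + 49*(-2) = (-1 - 4) - 98 = -5 - 98 = -103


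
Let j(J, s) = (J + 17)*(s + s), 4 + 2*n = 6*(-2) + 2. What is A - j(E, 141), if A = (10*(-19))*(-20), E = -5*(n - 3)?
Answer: -15094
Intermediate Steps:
n = -7 (n = -2 + (6*(-2) + 2)/2 = -2 + (-12 + 2)/2 = -2 + (½)*(-10) = -2 - 5 = -7)
E = 50 (E = -5*(-7 - 3) = -5*(-10) = 50)
A = 3800 (A = -190*(-20) = 3800)
j(J, s) = 2*s*(17 + J) (j(J, s) = (17 + J)*(2*s) = 2*s*(17 + J))
A - j(E, 141) = 3800 - 2*141*(17 + 50) = 3800 - 2*141*67 = 3800 - 1*18894 = 3800 - 18894 = -15094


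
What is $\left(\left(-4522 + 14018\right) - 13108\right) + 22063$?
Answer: $18451$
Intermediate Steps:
$\left(\left(-4522 + 14018\right) - 13108\right) + 22063 = \left(9496 - 13108\right) + 22063 = -3612 + 22063 = 18451$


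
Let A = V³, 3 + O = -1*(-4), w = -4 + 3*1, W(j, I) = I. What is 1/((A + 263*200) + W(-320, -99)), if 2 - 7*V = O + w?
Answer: 343/18007851 ≈ 1.9047e-5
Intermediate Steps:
w = -1 (w = -4 + 3 = -1)
O = 1 (O = -3 - 1*(-4) = -3 + 4 = 1)
V = 2/7 (V = 2/7 - (1 - 1)/7 = 2/7 - ⅐*0 = 2/7 + 0 = 2/7 ≈ 0.28571)
A = 8/343 (A = (2/7)³ = 8/343 ≈ 0.023324)
1/((A + 263*200) + W(-320, -99)) = 1/((8/343 + 263*200) - 99) = 1/((8/343 + 52600) - 99) = 1/(18041808/343 - 99) = 1/(18007851/343) = 343/18007851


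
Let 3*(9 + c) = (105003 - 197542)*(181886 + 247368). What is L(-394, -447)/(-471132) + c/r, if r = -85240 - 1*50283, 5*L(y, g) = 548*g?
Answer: 2599259992206854/26603842515 ≈ 97702.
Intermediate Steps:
L(y, g) = 548*g/5 (L(y, g) = (548*g)/5 = 548*g/5)
r = -135523 (r = -85240 - 50283 = -135523)
c = -39722735933/3 (c = -9 + ((105003 - 197542)*(181886 + 247368))/3 = -9 + (-92539*429254)/3 = -9 + (⅓)*(-39722735906) = -9 - 39722735906/3 = -39722735933/3 ≈ -1.3241e+10)
L(-394, -447)/(-471132) + c/r = ((548/5)*(-447))/(-471132) - 39722735933/3/(-135523) = -244956/5*(-1/471132) - 39722735933/3*(-1/135523) = 20413/196305 + 39722735933/406569 = 2599259992206854/26603842515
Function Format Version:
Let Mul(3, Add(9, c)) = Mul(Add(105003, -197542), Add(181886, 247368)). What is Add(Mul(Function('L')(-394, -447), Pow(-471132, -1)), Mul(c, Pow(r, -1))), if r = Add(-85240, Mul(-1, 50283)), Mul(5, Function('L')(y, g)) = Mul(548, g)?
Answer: Rational(2599259992206854, 26603842515) ≈ 97702.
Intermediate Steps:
Function('L')(y, g) = Mul(Rational(548, 5), g) (Function('L')(y, g) = Mul(Rational(1, 5), Mul(548, g)) = Mul(Rational(548, 5), g))
r = -135523 (r = Add(-85240, -50283) = -135523)
c = Rational(-39722735933, 3) (c = Add(-9, Mul(Rational(1, 3), Mul(Add(105003, -197542), Add(181886, 247368)))) = Add(-9, Mul(Rational(1, 3), Mul(-92539, 429254))) = Add(-9, Mul(Rational(1, 3), -39722735906)) = Add(-9, Rational(-39722735906, 3)) = Rational(-39722735933, 3) ≈ -1.3241e+10)
Add(Mul(Function('L')(-394, -447), Pow(-471132, -1)), Mul(c, Pow(r, -1))) = Add(Mul(Mul(Rational(548, 5), -447), Pow(-471132, -1)), Mul(Rational(-39722735933, 3), Pow(-135523, -1))) = Add(Mul(Rational(-244956, 5), Rational(-1, 471132)), Mul(Rational(-39722735933, 3), Rational(-1, 135523))) = Add(Rational(20413, 196305), Rational(39722735933, 406569)) = Rational(2599259992206854, 26603842515)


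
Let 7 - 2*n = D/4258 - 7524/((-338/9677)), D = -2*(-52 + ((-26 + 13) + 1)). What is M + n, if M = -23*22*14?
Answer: -82601129523/719602 ≈ -1.1479e+5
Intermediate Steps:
D = 128 (D = -2*(-52 + (-13 + 1)) = -2*(-52 - 12) = -2*(-64) = 128)
M = -7084 (M = -506*14 = -7084)
n = -77503468955/719602 (n = 7/2 - (128/4258 - 7524/((-338/9677)))/2 = 7/2 - (128*(1/4258) - 7524/((-338*1/9677)))/2 = 7/2 - (64/2129 - 7524/(-338/9677))/2 = 7/2 - (64/2129 - 7524*(-9677/338))/2 = 7/2 - (64/2129 + 36404874/169)/2 = 7/2 - ½*77505987562/359801 = 7/2 - 38752993781/359801 = -77503468955/719602 ≈ -1.0770e+5)
M + n = -7084 - 77503468955/719602 = -82601129523/719602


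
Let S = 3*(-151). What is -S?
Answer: 453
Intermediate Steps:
S = -453
-S = -1*(-453) = 453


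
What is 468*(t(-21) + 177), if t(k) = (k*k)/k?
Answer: 73008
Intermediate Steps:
t(k) = k (t(k) = k**2/k = k)
468*(t(-21) + 177) = 468*(-21 + 177) = 468*156 = 73008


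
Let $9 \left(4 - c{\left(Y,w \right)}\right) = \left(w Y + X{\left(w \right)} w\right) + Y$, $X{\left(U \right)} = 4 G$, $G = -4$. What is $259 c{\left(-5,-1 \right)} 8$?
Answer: $\frac{41440}{9} \approx 4604.4$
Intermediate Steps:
$X{\left(U \right)} = -16$ ($X{\left(U \right)} = 4 \left(-4\right) = -16$)
$c{\left(Y,w \right)} = 4 - \frac{Y}{9} + \frac{16 w}{9} - \frac{Y w}{9}$ ($c{\left(Y,w \right)} = 4 - \frac{\left(w Y - 16 w\right) + Y}{9} = 4 - \frac{\left(Y w - 16 w\right) + Y}{9} = 4 - \frac{\left(- 16 w + Y w\right) + Y}{9} = 4 - \frac{Y - 16 w + Y w}{9} = 4 - \left(- \frac{16 w}{9} + \frac{Y}{9} + \frac{Y w}{9}\right) = 4 - \frac{Y}{9} + \frac{16 w}{9} - \frac{Y w}{9}$)
$259 c{\left(-5,-1 \right)} 8 = 259 \left(4 - - \frac{5}{9} + \frac{16}{9} \left(-1\right) - \left(- \frac{5}{9}\right) \left(-1\right)\right) 8 = 259 \left(4 + \frac{5}{9} - \frac{16}{9} - \frac{5}{9}\right) 8 = 259 \cdot \frac{20}{9} \cdot 8 = 259 \cdot \frac{160}{9} = \frac{41440}{9}$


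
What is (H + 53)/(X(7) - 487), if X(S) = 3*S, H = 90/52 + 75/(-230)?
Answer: -16267/139334 ≈ -0.11675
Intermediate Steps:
H = 420/299 (H = 90*(1/52) + 75*(-1/230) = 45/26 - 15/46 = 420/299 ≈ 1.4047)
(H + 53)/(X(7) - 487) = (420/299 + 53)/(3*7 - 487) = 16267/(299*(21 - 487)) = (16267/299)/(-466) = (16267/299)*(-1/466) = -16267/139334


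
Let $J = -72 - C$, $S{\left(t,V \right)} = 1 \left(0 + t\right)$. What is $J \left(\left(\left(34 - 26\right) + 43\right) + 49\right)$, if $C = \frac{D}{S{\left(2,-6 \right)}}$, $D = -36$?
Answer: $-5400$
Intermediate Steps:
$S{\left(t,V \right)} = t$ ($S{\left(t,V \right)} = 1 t = t$)
$C = -18$ ($C = - \frac{36}{2} = \left(-36\right) \frac{1}{2} = -18$)
$J = -54$ ($J = -72 - -18 = -72 + 18 = -54$)
$J \left(\left(\left(34 - 26\right) + 43\right) + 49\right) = - 54 \left(\left(\left(34 - 26\right) + 43\right) + 49\right) = - 54 \left(\left(8 + 43\right) + 49\right) = - 54 \left(51 + 49\right) = \left(-54\right) 100 = -5400$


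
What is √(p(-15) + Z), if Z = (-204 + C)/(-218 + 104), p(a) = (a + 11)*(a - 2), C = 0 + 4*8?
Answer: √225834/57 ≈ 8.3372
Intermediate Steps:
C = 32 (C = 0 + 32 = 32)
p(a) = (-2 + a)*(11 + a) (p(a) = (11 + a)*(-2 + a) = (-2 + a)*(11 + a))
Z = 86/57 (Z = (-204 + 32)/(-218 + 104) = -172/(-114) = -172*(-1/114) = 86/57 ≈ 1.5088)
√(p(-15) + Z) = √((-22 + (-15)² + 9*(-15)) + 86/57) = √((-22 + 225 - 135) + 86/57) = √(68 + 86/57) = √(3962/57) = √225834/57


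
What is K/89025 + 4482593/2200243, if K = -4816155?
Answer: -679843232256/13058442205 ≈ -52.062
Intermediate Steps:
K/89025 + 4482593/2200243 = -4816155/89025 + 4482593/2200243 = -4816155*1/89025 + 4482593*(1/2200243) = -321077/5935 + 4482593/2200243 = -679843232256/13058442205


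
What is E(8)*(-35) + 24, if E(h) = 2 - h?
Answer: 234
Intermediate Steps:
E(8)*(-35) + 24 = (2 - 1*8)*(-35) + 24 = (2 - 8)*(-35) + 24 = -6*(-35) + 24 = 210 + 24 = 234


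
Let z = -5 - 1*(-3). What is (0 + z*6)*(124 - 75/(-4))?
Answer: -1713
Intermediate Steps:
z = -2 (z = -5 + 3 = -2)
(0 + z*6)*(124 - 75/(-4)) = (0 - 2*6)*(124 - 75/(-4)) = (0 - 12)*(124 - 75*(-1/4)) = -12*(124 + 75/4) = -12*571/4 = -1713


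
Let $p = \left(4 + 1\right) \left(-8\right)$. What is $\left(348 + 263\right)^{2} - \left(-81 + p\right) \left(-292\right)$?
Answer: $337989$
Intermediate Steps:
$p = -40$ ($p = 5 \left(-8\right) = -40$)
$\left(348 + 263\right)^{2} - \left(-81 + p\right) \left(-292\right) = \left(348 + 263\right)^{2} - \left(-81 - 40\right) \left(-292\right) = 611^{2} - \left(-121\right) \left(-292\right) = 373321 - 35332 = 337989$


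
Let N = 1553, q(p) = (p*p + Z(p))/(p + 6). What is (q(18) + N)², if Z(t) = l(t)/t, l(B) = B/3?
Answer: 12721358521/5184 ≈ 2.4540e+6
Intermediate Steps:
l(B) = B/3 (l(B) = B*(⅓) = B/3)
Z(t) = ⅓ (Z(t) = (t/3)/t = ⅓)
q(p) = (⅓ + p²)/(6 + p) (q(p) = (p*p + ⅓)/(p + 6) = (p² + ⅓)/(6 + p) = (⅓ + p²)/(6 + p))
(q(18) + N)² = ((⅓ + 18²)/(6 + 18) + 1553)² = ((⅓ + 324)/24 + 1553)² = ((1/24)*(973/3) + 1553)² = (973/72 + 1553)² = (112789/72)² = 12721358521/5184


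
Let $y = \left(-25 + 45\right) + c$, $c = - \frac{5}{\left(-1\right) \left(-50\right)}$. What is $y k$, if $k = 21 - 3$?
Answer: $\frac{1791}{5} \approx 358.2$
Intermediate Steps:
$c = - \frac{1}{10}$ ($c = - \frac{5}{50} = \left(-5\right) \frac{1}{50} = - \frac{1}{10} \approx -0.1$)
$y = \frac{199}{10}$ ($y = \left(-25 + 45\right) - \frac{1}{10} = 20 - \frac{1}{10} = \frac{199}{10} \approx 19.9$)
$k = 18$ ($k = 21 - 3 = 18$)
$y k = \frac{199}{10} \cdot 18 = \frac{1791}{5}$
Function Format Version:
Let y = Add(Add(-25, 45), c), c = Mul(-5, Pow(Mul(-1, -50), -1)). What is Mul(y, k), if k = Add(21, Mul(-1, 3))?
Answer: Rational(1791, 5) ≈ 358.20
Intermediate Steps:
c = Rational(-1, 10) (c = Mul(-5, Pow(50, -1)) = Mul(-5, Rational(1, 50)) = Rational(-1, 10) ≈ -0.10000)
y = Rational(199, 10) (y = Add(Add(-25, 45), Rational(-1, 10)) = Add(20, Rational(-1, 10)) = Rational(199, 10) ≈ 19.900)
k = 18 (k = Add(21, -3) = 18)
Mul(y, k) = Mul(Rational(199, 10), 18) = Rational(1791, 5)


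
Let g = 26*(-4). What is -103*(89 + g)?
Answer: 1545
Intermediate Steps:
g = -104
-103*(89 + g) = -103*(89 - 104) = -103*(-15) = 1545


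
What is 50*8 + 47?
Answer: 447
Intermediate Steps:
50*8 + 47 = 400 + 47 = 447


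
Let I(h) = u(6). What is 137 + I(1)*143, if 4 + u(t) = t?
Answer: 423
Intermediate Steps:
u(t) = -4 + t
I(h) = 2 (I(h) = -4 + 6 = 2)
137 + I(1)*143 = 137 + 2*143 = 137 + 286 = 423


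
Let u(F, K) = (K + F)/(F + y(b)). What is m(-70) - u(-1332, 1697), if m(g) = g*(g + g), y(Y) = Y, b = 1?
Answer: 13044165/1331 ≈ 9800.3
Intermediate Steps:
u(F, K) = (F + K)/(1 + F) (u(F, K) = (K + F)/(F + 1) = (F + K)/(1 + F))
m(g) = 2*g² (m(g) = g*(2*g) = 2*g²)
m(-70) - u(-1332, 1697) = 2*(-70)² - (-1332 + 1697)/(1 - 1332) = 2*4900 - 365/(-1331) = 9800 - (-1)*365/1331 = 9800 - 1*(-365/1331) = 9800 + 365/1331 = 13044165/1331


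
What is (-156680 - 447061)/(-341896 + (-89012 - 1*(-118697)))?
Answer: 603741/312211 ≈ 1.9338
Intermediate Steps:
(-156680 - 447061)/(-341896 + (-89012 - 1*(-118697))) = -603741/(-341896 + (-89012 + 118697)) = -603741/(-341896 + 29685) = -603741/(-312211) = -603741*(-1/312211) = 603741/312211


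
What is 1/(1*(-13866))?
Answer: -1/13866 ≈ -7.2119e-5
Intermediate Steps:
1/(1*(-13866)) = 1/(-13866) = -1/13866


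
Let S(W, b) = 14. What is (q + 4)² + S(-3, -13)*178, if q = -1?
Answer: 2501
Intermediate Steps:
(q + 4)² + S(-3, -13)*178 = (-1 + 4)² + 14*178 = 3² + 2492 = 9 + 2492 = 2501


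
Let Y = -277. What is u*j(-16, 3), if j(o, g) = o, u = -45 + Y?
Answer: 5152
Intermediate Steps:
u = -322 (u = -45 - 277 = -322)
u*j(-16, 3) = -322*(-16) = 5152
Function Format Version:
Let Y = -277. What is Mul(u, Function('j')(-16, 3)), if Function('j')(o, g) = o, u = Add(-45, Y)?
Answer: 5152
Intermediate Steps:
u = -322 (u = Add(-45, -277) = -322)
Mul(u, Function('j')(-16, 3)) = Mul(-322, -16) = 5152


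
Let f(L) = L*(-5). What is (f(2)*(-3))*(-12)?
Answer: -360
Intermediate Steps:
f(L) = -5*L
(f(2)*(-3))*(-12) = (-5*2*(-3))*(-12) = -10*(-3)*(-12) = 30*(-12) = -360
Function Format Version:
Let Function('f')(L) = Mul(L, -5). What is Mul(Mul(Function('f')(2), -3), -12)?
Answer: -360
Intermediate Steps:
Function('f')(L) = Mul(-5, L)
Mul(Mul(Function('f')(2), -3), -12) = Mul(Mul(Mul(-5, 2), -3), -12) = Mul(Mul(-10, -3), -12) = Mul(30, -12) = -360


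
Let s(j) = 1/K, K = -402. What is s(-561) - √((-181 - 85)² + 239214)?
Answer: -1/402 - √309970 ≈ -556.75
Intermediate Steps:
s(j) = -1/402 (s(j) = 1/(-402) = -1/402)
s(-561) - √((-181 - 85)² + 239214) = -1/402 - √((-181 - 85)² + 239214) = -1/402 - √((-266)² + 239214) = -1/402 - √(70756 + 239214) = -1/402 - √309970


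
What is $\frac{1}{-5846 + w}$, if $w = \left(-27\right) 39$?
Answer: $- \frac{1}{6899} \approx -0.00014495$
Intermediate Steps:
$w = -1053$
$\frac{1}{-5846 + w} = \frac{1}{-5846 - 1053} = \frac{1}{-6899} = - \frac{1}{6899}$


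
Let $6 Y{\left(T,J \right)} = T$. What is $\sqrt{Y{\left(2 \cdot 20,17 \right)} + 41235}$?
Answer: $\frac{35 \sqrt{303}}{3} \approx 203.08$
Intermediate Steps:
$Y{\left(T,J \right)} = \frac{T}{6}$
$\sqrt{Y{\left(2 \cdot 20,17 \right)} + 41235} = \sqrt{\frac{2 \cdot 20}{6} + 41235} = \sqrt{\frac{1}{6} \cdot 40 + 41235} = \sqrt{\frac{20}{3} + 41235} = \sqrt{\frac{123725}{3}} = \frac{35 \sqrt{303}}{3}$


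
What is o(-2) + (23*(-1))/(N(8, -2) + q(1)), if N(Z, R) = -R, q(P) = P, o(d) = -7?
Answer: -44/3 ≈ -14.667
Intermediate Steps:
o(-2) + (23*(-1))/(N(8, -2) + q(1)) = -7 + (23*(-1))/(-1*(-2) + 1) = -7 - 23/(2 + 1) = -7 - 23/3 = -44/3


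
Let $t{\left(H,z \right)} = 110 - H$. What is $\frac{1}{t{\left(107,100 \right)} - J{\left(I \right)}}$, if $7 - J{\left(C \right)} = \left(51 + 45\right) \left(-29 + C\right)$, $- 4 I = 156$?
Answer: $- \frac{1}{6532} \approx -0.00015309$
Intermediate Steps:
$I = -39$ ($I = \left(- \frac{1}{4}\right) 156 = -39$)
$J{\left(C \right)} = 2791 - 96 C$ ($J{\left(C \right)} = 7 - \left(51 + 45\right) \left(-29 + C\right) = 7 - 96 \left(-29 + C\right) = 7 - \left(-2784 + 96 C\right) = 2791 - 96 C$)
$\frac{1}{t{\left(107,100 \right)} - J{\left(I \right)}} = \frac{1}{\left(110 - 107\right) - \left(2791 - -3744\right)} = \frac{1}{\left(110 - 107\right) - \left(2791 + 3744\right)} = \frac{1}{3 - 6535} = \frac{1}{-6532} = - \frac{1}{6532}$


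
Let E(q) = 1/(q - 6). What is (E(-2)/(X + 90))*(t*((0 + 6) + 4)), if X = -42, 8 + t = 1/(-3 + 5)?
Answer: 25/128 ≈ 0.19531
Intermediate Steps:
t = -15/2 (t = -8 + 1/(-3 + 5) = -8 + 1/2 = -8 + ½ = -15/2 ≈ -7.5000)
E(q) = 1/(-6 + q)
(E(-2)/(X + 90))*(t*((0 + 6) + 4)) = (1/((-42 + 90)*(-6 - 2)))*(-15*((0 + 6) + 4)/2) = (1/(48*(-8)))*(-15*(6 + 4)/2) = ((1/48)*(-⅛))*(-15/2*10) = -1/384*(-75) = 25/128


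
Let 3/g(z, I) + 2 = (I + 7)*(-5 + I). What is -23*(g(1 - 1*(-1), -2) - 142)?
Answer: 120911/37 ≈ 3267.9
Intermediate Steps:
g(z, I) = 3/(-2 + (-5 + I)*(7 + I)) (g(z, I) = 3/(-2 + (I + 7)*(-5 + I)) = 3/(-2 + (7 + I)*(-5 + I)) = 3/(-2 + (-5 + I)*(7 + I)))
-23*(g(1 - 1*(-1), -2) - 142) = -23*(3/(-37 + (-2)**2 + 2*(-2)) - 142) = -23*(3/(-37 + 4 - 4) - 142) = -23*(3/(-37) - 142) = -23*(3*(-1/37) - 142) = -23*(-3/37 - 142) = -23*(-5257/37) = 120911/37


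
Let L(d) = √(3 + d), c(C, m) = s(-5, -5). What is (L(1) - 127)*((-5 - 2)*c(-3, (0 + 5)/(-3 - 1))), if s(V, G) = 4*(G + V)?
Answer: -35000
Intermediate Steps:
s(V, G) = 4*G + 4*V
c(C, m) = -40 (c(C, m) = 4*(-5) + 4*(-5) = -20 - 20 = -40)
(L(1) - 127)*((-5 - 2)*c(-3, (0 + 5)/(-3 - 1))) = (√(3 + 1) - 127)*((-5 - 2)*(-40)) = (√4 - 127)*(-7*(-40)) = (2 - 127)*280 = -125*280 = -35000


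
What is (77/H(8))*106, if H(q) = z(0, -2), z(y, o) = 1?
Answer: 8162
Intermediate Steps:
H(q) = 1
(77/H(8))*106 = (77/1)*106 = (77*1)*106 = 77*106 = 8162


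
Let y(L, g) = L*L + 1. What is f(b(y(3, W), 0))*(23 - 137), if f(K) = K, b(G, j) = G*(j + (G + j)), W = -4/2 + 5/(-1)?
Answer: -11400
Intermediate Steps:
W = -7 (W = -4*½ + 5*(-1) = -2 - 5 = -7)
y(L, g) = 1 + L² (y(L, g) = L² + 1 = 1 + L²)
b(G, j) = G*(G + 2*j)
f(b(y(3, W), 0))*(23 - 137) = ((1 + 3²)*((1 + 3²) + 2*0))*(23 - 137) = ((1 + 9)*((1 + 9) + 0))*(-114) = (10*(10 + 0))*(-114) = (10*10)*(-114) = 100*(-114) = -11400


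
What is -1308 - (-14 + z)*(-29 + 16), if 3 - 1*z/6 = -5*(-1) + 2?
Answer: -1802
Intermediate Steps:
z = -24 (z = 18 - 6*(-5*(-1) + 2) = 18 - 6*(5 + 2) = 18 - 6*7 = 18 - 42 = -24)
-1308 - (-14 + z)*(-29 + 16) = -1308 - (-14 - 24)*(-29 + 16) = -1308 - (-38)*(-13) = -1308 - 1*494 = -1308 - 494 = -1802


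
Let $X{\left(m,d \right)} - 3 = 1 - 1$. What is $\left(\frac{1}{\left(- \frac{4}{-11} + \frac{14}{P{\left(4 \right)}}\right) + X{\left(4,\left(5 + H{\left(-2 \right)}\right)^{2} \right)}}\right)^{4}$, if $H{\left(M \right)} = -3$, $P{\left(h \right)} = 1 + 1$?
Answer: $\frac{14641}{168896016} \approx 8.6686 \cdot 10^{-5}$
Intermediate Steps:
$P{\left(h \right)} = 2$
$X{\left(m,d \right)} = 3$ ($X{\left(m,d \right)} = 3 + \left(1 - 1\right) = 3 + 0 = 3$)
$\left(\frac{1}{\left(- \frac{4}{-11} + \frac{14}{P{\left(4 \right)}}\right) + X{\left(4,\left(5 + H{\left(-2 \right)}\right)^{2} \right)}}\right)^{4} = \left(\frac{1}{\left(- \frac{4}{-11} + \frac{14}{2}\right) + 3}\right)^{4} = \left(\frac{1}{\left(\left(-4\right) \left(- \frac{1}{11}\right) + 14 \cdot \frac{1}{2}\right) + 3}\right)^{4} = \left(\frac{1}{\left(\frac{4}{11} + 7\right) + 3}\right)^{4} = \left(\frac{1}{\frac{81}{11} + 3}\right)^{4} = \left(\frac{1}{\frac{114}{11}}\right)^{4} = \left(\frac{11}{114}\right)^{4} = \frac{14641}{168896016}$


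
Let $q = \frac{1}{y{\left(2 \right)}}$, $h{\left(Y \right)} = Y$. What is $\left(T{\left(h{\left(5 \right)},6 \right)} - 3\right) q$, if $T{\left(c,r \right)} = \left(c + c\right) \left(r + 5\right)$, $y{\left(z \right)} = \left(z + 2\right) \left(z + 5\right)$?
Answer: $\frac{107}{28} \approx 3.8214$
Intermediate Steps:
$y{\left(z \right)} = \left(2 + z\right) \left(5 + z\right)$
$q = \frac{1}{28}$ ($q = \frac{1}{10 + 2^{2} + 7 \cdot 2} = \frac{1}{10 + 4 + 14} = \frac{1}{28} \approx 0.035714$)
$T{\left(c,r \right)} = 2 c \left(5 + r\right)$
$\left(T{\left(h{\left(5 \right)},6 \right)} - 3\right) q = \left(2 \cdot 5 \left(5 + 6\right) - 3\right) \frac{1}{28} = \left(2 \cdot 5 \cdot 11 - 3\right) \frac{1}{28} = \left(110 - 3\right) \frac{1}{28} = 107 \cdot \frac{1}{28} = \frac{107}{28}$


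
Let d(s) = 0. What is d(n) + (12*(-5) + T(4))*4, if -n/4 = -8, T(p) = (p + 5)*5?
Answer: -60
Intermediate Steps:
T(p) = 25 + 5*p (T(p) = (5 + p)*5 = 25 + 5*p)
n = 32 (n = -4*(-8) = 32)
d(n) + (12*(-5) + T(4))*4 = 0 + (12*(-5) + (25 + 5*4))*4 = 0 + (-60 + (25 + 20))*4 = 0 + (-60 + 45)*4 = 0 - 15*4 = 0 - 60 = -60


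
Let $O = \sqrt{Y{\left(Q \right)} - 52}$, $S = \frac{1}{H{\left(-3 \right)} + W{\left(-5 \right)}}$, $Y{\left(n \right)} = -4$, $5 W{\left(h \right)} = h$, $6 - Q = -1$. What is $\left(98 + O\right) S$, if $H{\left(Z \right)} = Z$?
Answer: $- \frac{49}{2} - \frac{i \sqrt{14}}{2} \approx -24.5 - 1.8708 i$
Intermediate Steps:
$Q = 7$ ($Q = 6 - -1 = 6 + 1 = 7$)
$W{\left(h \right)} = \frac{h}{5}$
$S = - \frac{1}{4}$ ($S = \frac{1}{-3 + \frac{1}{5} \left(-5\right)} = \frac{1}{-3 - 1} = \frac{1}{-4} = - \frac{1}{4} \approx -0.25$)
$O = 2 i \sqrt{14}$ ($O = \sqrt{-4 - 52} = \sqrt{-56} = 2 i \sqrt{14} \approx 7.4833 i$)
$\left(98 + O\right) S = \left(98 + 2 i \sqrt{14}\right) \left(- \frac{1}{4}\right) = - \frac{49}{2} - \frac{i \sqrt{14}}{2}$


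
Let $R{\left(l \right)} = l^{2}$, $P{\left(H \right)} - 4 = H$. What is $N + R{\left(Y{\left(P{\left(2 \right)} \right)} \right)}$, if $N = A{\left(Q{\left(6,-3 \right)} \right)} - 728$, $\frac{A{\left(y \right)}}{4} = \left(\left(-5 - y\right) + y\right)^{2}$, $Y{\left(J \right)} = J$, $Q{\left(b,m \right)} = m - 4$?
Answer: $-592$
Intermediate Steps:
$P{\left(H \right)} = 4 + H$
$Q{\left(b,m \right)} = -4 + m$
$A{\left(y \right)} = 100$ ($A{\left(y \right)} = 4 \left(\left(-5 - y\right) + y\right)^{2} = 4 \left(-5\right)^{2} = 4 \cdot 25 = 100$)
$N = -628$ ($N = 100 - 728 = -628$)
$N + R{\left(Y{\left(P{\left(2 \right)} \right)} \right)} = -628 + \left(4 + 2\right)^{2} = -628 + 6^{2} = -628 + 36 = -592$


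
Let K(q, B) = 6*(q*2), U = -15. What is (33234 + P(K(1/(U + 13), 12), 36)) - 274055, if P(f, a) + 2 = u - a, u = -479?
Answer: -241338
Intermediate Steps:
K(q, B) = 12*q (K(q, B) = 6*(2*q) = 12*q)
P(f, a) = -481 - a (P(f, a) = -2 + (-479 - a) = -481 - a)
(33234 + P(K(1/(U + 13), 12), 36)) - 274055 = (33234 + (-481 - 1*36)) - 274055 = (33234 + (-481 - 36)) - 274055 = (33234 - 517) - 274055 = 32717 - 274055 = -241338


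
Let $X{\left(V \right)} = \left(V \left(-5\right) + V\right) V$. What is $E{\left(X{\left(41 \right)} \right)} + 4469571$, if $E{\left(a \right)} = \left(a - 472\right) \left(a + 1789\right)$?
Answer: $39981831$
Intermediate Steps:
$X{\left(V \right)} = - 4 V^{2}$ ($X{\left(V \right)} = \left(- 5 V + V\right) V = - 4 V V = - 4 V^{2}$)
$E{\left(a \right)} = \left(-472 + a\right) \left(1789 + a\right)$
$E{\left(X{\left(41 \right)} \right)} + 4469571 = \left(-844408 + \left(- 4 \cdot 41^{2}\right)^{2} + 1317 \left(- 4 \cdot 41^{2}\right)\right) + 4469571 = \left(-844408 + \left(\left(-4\right) 1681\right)^{2} + 1317 \left(\left(-4\right) 1681\right)\right) + 4469571 = \left(-844408 + \left(-6724\right)^{2} + 1317 \left(-6724\right)\right) + 4469571 = \left(-844408 + 45212176 - 8855508\right) + 4469571 = 35512260 + 4469571 = 39981831$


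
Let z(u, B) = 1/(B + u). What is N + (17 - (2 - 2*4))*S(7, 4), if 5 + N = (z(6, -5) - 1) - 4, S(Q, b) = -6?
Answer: -147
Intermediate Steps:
N = -9 (N = -5 + ((1/(-5 + 6) - 1) - 4) = -5 + ((1/1 - 1) - 4) = -5 + ((1 - 1) - 4) = -5 + (0 - 4) = -5 - 4 = -9)
N + (17 - (2 - 2*4))*S(7, 4) = -9 + (17 - (2 - 2*4))*(-6) = -9 + (17 - (2 - 8))*(-6) = -9 + (17 - 1*(-6))*(-6) = -9 + (17 + 6)*(-6) = -9 + 23*(-6) = -9 - 138 = -147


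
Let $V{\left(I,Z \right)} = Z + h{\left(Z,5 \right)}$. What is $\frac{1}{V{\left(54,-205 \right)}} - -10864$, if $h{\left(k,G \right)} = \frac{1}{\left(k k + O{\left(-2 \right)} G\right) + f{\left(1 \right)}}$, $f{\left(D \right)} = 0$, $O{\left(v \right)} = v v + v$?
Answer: $\frac{93616936301}{8617174} \approx 10864.0$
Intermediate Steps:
$O{\left(v \right)} = v + v^{2}$ ($O{\left(v \right)} = v^{2} + v = v + v^{2}$)
$h{\left(k,G \right)} = \frac{1}{k^{2} + 2 G}$ ($h{\left(k,G \right)} = \frac{1}{\left(k k + - 2 \left(1 - 2\right) G\right) + 0} = \frac{1}{\left(k^{2} + \left(-2\right) \left(-1\right) G\right) + 0} = \frac{1}{\left(k^{2} + 2 G\right) + 0} = \frac{1}{k^{2} + 2 G}$)
$V{\left(I,Z \right)} = Z + \frac{1}{10 + Z^{2}}$ ($V{\left(I,Z \right)} = Z + \frac{1}{Z^{2} + 2 \cdot 5} = Z + \frac{1}{Z^{2} + 10} = Z + \frac{1}{10 + Z^{2}}$)
$\frac{1}{V{\left(54,-205 \right)}} - -10864 = \frac{1}{\frac{1}{10 + \left(-205\right)^{2}} \left(1 - 205 \left(10 + \left(-205\right)^{2}\right)\right)} - -10864 = \frac{1}{\frac{1}{10 + 42025} \left(1 - 205 \left(10 + 42025\right)\right)} + 10864 = \frac{1}{\frac{1}{42035} \left(1 - 8617175\right)} + 10864 = \frac{1}{\frac{1}{42035} \left(-8617174\right)} + 10864 = \frac{1}{- \frac{8617174}{42035}} + 10864 = - \frac{42035}{8617174} + 10864 = \frac{93616936301}{8617174}$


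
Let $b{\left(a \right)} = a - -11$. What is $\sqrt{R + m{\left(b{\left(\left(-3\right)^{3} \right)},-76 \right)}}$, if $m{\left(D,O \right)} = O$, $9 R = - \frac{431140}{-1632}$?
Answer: $\frac{i \sqrt{17471274}}{612} \approx 6.8298 i$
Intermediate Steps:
$R = \frac{107785}{3672}$ ($R = \frac{\left(-431140\right) \frac{1}{-1632}}{9} = \frac{\left(-431140\right) \left(- \frac{1}{1632}\right)}{9} = \frac{1}{9} \cdot \frac{107785}{408} = \frac{107785}{3672} \approx 29.353$)
$b{\left(a \right)} = 11 + a$ ($b{\left(a \right)} = a + 11 = 11 + a$)
$\sqrt{R + m{\left(b{\left(\left(-3\right)^{3} \right)},-76 \right)}} = \sqrt{\frac{107785}{3672} - 76} = \sqrt{- \frac{171287}{3672}} = \frac{i \sqrt{17471274}}{612}$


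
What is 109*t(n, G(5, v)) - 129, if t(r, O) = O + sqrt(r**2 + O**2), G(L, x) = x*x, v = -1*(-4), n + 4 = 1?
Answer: 1615 + 109*sqrt(265) ≈ 3389.4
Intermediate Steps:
n = -3 (n = -4 + 1 = -3)
v = 4
G(L, x) = x**2
t(r, O) = O + sqrt(O**2 + r**2)
109*t(n, G(5, v)) - 129 = 109*(4**2 + sqrt((4**2)**2 + (-3)**2)) - 129 = 109*(16 + sqrt(16**2 + 9)) - 129 = 109*(16 + sqrt(256 + 9)) - 129 = 109*(16 + sqrt(265)) - 129 = (1744 + 109*sqrt(265)) - 129 = 1615 + 109*sqrt(265)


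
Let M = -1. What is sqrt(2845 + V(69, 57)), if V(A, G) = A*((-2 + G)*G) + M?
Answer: 3*sqrt(24351) ≈ 468.14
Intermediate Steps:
V(A, G) = -1 + A*G*(-2 + G) (V(A, G) = A*((-2 + G)*G) - 1 = A*(G*(-2 + G)) - 1 = A*G*(-2 + G) - 1 = -1 + A*G*(-2 + G))
sqrt(2845 + V(69, 57)) = sqrt(2845 + (-1 + 69*57**2 - 2*69*57)) = sqrt(2845 + (-1 + 69*3249 - 7866)) = sqrt(2845 + (-1 + 224181 - 7866)) = sqrt(2845 + 216314) = sqrt(219159) = 3*sqrt(24351)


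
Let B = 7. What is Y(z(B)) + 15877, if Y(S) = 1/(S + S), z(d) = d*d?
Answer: 1555947/98 ≈ 15877.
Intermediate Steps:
z(d) = d**2
Y(S) = 1/(2*S)
Y(z(B)) + 15877 = 1/(2*(7**2)) + 15877 = (1/2)/49 + 15877 = (1/2)*(1/49) + 15877 = 1/98 + 15877 = 1555947/98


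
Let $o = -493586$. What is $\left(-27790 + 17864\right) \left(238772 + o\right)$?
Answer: $2529283764$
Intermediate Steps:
$\left(-27790 + 17864\right) \left(238772 + o\right) = \left(-27790 + 17864\right) \left(238772 - 493586\right) = \left(-9926\right) \left(-254814\right) = 2529283764$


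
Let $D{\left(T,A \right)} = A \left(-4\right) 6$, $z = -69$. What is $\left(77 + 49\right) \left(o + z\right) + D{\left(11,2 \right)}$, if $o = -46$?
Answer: $-14538$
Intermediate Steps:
$D{\left(T,A \right)} = - 24 A$ ($D{\left(T,A \right)} = - 4 A 6 = - 24 A$)
$\left(77 + 49\right) \left(o + z\right) + D{\left(11,2 \right)} = \left(77 + 49\right) \left(-46 - 69\right) - 48 = 126 \left(-115\right) - 48 = -14490 - 48 = -14538$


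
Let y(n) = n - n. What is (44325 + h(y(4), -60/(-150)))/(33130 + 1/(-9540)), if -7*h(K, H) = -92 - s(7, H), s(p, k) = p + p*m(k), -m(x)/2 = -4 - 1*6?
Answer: 2962303560/2212421393 ≈ 1.3389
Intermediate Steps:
y(n) = 0
m(x) = 20 (m(x) = -2*(-4 - 1*6) = -2*(-4 - 6) = -2*(-10) = 20)
s(p, k) = 21*p (s(p, k) = p + p*20 = p + 20*p = 21*p)
h(K, H) = 239/7 (h(K, H) = -(-92 - 21*7)/7 = -(-92 - 1*147)/7 = -(-92 - 147)/7 = -1/7*(-239) = 239/7)
(44325 + h(y(4), -60/(-150)))/(33130 + 1/(-9540)) = (44325 + 239/7)/(33130 + 1/(-9540)) = 310514/(7*(33130 - 1/9540)) = 310514/(7*(316060199/9540)) = (310514/7)*(9540/316060199) = 2962303560/2212421393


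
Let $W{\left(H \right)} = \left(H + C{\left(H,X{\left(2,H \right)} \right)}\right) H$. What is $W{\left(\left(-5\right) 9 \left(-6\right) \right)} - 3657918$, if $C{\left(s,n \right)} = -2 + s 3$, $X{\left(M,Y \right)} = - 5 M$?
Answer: $-3366858$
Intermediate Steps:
$C{\left(s,n \right)} = -2 + 3 s$
$W{\left(H \right)} = H \left(-2 + 4 H\right)$ ($W{\left(H \right)} = \left(H + \left(-2 + 3 H\right)\right) H = \left(-2 + 4 H\right) H = H \left(-2 + 4 H\right)$)
$W{\left(\left(-5\right) 9 \left(-6\right) \right)} - 3657918 = 2 \left(-5\right) 9 \left(-6\right) \left(-1 + 2 \left(-5\right) 9 \left(-6\right)\right) - 3657918 = 2 \left(\left(-45\right) \left(-6\right)\right) \left(-1 + 2 \left(\left(-45\right) \left(-6\right)\right)\right) - 3657918 = 2 \cdot 270 \left(-1 + 2 \cdot 270\right) - 3657918 = 2 \cdot 270 \left(-1 + 540\right) - 3657918 = 2 \cdot 270 \cdot 539 - 3657918 = 291060 - 3657918 = -3366858$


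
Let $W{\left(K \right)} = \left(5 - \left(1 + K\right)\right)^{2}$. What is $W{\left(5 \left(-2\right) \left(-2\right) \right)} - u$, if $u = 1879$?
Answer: $-1623$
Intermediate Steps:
$W{\left(K \right)} = \left(4 - K\right)^{2}$
$W{\left(5 \left(-2\right) \left(-2\right) \right)} - u = \left(-4 + 5 \left(-2\right) \left(-2\right)\right)^{2} - 1879 = \left(-4 - -20\right)^{2} - 1879 = \left(-4 + 20\right)^{2} - 1879 = 16^{2} - 1879 = 256 - 1879 = -1623$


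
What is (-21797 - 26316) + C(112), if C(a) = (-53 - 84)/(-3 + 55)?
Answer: -2502013/52 ≈ -48116.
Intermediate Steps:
C(a) = -137/52
(-21797 - 26316) + C(112) = (-21797 - 26316) - 137/52 = -48113 - 137/52 = -2502013/52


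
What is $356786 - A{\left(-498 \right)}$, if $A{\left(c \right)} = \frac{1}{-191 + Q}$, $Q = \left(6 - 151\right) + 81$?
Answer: $\frac{90980431}{255} \approx 3.5679 \cdot 10^{5}$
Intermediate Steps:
$Q = -64$ ($Q = -145 + 81 = -64$)
$A{\left(c \right)} = - \frac{1}{255}$ ($A{\left(c \right)} = \frac{1}{-191 - 64} = \frac{1}{-255} = - \frac{1}{255}$)
$356786 - A{\left(-498 \right)} = 356786 - - \frac{1}{255} = 356786 + \frac{1}{255} = \frac{90980431}{255}$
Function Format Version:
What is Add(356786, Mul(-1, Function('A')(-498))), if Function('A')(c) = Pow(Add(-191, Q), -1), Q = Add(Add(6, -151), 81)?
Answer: Rational(90980431, 255) ≈ 3.5679e+5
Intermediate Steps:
Q = -64 (Q = Add(-145, 81) = -64)
Function('A')(c) = Rational(-1, 255) (Function('A')(c) = Pow(Add(-191, -64), -1) = Pow(-255, -1) = Rational(-1, 255))
Add(356786, Mul(-1, Function('A')(-498))) = Add(356786, Mul(-1, Rational(-1, 255))) = Add(356786, Rational(1, 255)) = Rational(90980431, 255)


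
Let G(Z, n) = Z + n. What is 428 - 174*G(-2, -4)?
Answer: 1472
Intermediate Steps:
428 - 174*G(-2, -4) = 428 - 174*(-2 - 4) = 428 - 174*(-6) = 428 + 1044 = 1472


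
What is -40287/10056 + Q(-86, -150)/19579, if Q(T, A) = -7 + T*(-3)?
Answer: -262085039/65628808 ≈ -3.9934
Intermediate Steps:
Q(T, A) = -7 - 3*T
-40287/10056 + Q(-86, -150)/19579 = -40287/10056 + (-7 - 3*(-86))/19579 = -40287*1/10056 + (-7 + 258)*(1/19579) = -13429/3352 + 251*(1/19579) = -13429/3352 + 251/19579 = -262085039/65628808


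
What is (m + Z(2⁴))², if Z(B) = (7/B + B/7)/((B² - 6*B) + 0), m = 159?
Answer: 324805386889/12845056 ≈ 25286.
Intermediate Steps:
Z(B) = (7/B + B/7)/(B² - 6*B) (Z(B) = (7/B + B*(⅐))/(B² - 6*B) = (7/B + B/7)/(B² - 6*B))
(m + Z(2⁴))² = (159 + (49 + (2⁴)²)/(7*(2⁴)²*(-6 + 2⁴)))² = (159 + (⅐)*(49 + 16²)/(16²*(-6 + 16)))² = (159 + (⅐)*(1/256)*(49 + 256)/10)² = (159 + (⅐)*(1/256)*(⅒)*305)² = (159 + 61/3584)² = (569917/3584)² = 324805386889/12845056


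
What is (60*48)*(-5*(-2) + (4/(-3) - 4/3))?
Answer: 21120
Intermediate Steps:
(60*48)*(-5*(-2) + (4/(-3) - 4/3)) = 2880*(10 + (4*(-⅓) - 4*⅓)) = 2880*(10 + (-4/3 - 4/3)) = 2880*(10 - 8/3) = 2880*(22/3) = 21120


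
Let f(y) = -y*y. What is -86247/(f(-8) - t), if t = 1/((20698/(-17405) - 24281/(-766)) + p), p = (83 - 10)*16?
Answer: 1378123630613919/1022656581958 ≈ 1347.6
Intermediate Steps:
f(y) = -y²
p = 1168 (p = 73*16 = 1168)
t = 13332230/15978800777 (t = 1/((20698/(-17405) - 24281/(-766)) + 1168) = 1/((20698*(-1/17405) - 24281*(-1/766)) + 1168) = 1/((-20698/17405 + 24281/766) + 1168) = 1/(406756137/13332230 + 1168) = 1/(15978800777/13332230) = 13332230/15978800777 ≈ 0.00083437)
-86247/(f(-8) - t) = -86247/(-1*(-8)² - 1*13332230/15978800777) = -86247/(-1*64 - 13332230/15978800777) = -86247/(-64 - 13332230/15978800777) = -86247/(-1022656581958/15978800777) = -86247*(-15978800777/1022656581958) = 1378123630613919/1022656581958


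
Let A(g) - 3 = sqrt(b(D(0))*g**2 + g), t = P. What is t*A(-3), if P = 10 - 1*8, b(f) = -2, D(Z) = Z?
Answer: 6 + 2*I*sqrt(21) ≈ 6.0 + 9.1651*I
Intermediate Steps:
P = 2 (P = 10 - 8 = 2)
t = 2
A(g) = 3 + sqrt(g - 2*g**2) (A(g) = 3 + sqrt(-2*g**2 + g) = 3 + sqrt(g - 2*g**2))
t*A(-3) = 2*(3 + sqrt(-3*(1 - 2*(-3)))) = 2*(3 + sqrt(-3*(1 + 6))) = 2*(3 + sqrt(-3*7)) = 2*(3 + sqrt(-21)) = 2*(3 + I*sqrt(21)) = 6 + 2*I*sqrt(21)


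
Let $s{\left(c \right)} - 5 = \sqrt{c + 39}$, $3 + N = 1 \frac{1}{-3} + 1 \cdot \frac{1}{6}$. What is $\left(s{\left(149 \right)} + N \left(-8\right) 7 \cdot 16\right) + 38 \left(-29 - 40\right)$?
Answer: $\frac{661}{3} + 2 \sqrt{47} \approx 234.04$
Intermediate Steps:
$N = - \frac{19}{6}$ ($N = -3 + \left(1 \frac{1}{-3} + 1 \cdot \frac{1}{6}\right) = -3 + \left(1 \left(- \frac{1}{3}\right) + 1 \cdot \frac{1}{6}\right) = -3 + \left(- \frac{1}{3} + \frac{1}{6}\right) = -3 - \frac{1}{6} = - \frac{19}{6} \approx -3.1667$)
$s{\left(c \right)} = 5 + \sqrt{39 + c}$ ($s{\left(c \right)} = 5 + \sqrt{c + 39} = 5 + \sqrt{39 + c}$)
$\left(s{\left(149 \right)} + N \left(-8\right) 7 \cdot 16\right) + 38 \left(-29 - 40\right) = \left(\left(5 + \sqrt{39 + 149}\right) + \left(- \frac{19}{6}\right) \left(-8\right) 7 \cdot 16\right) + 38 \left(-29 - 40\right) = \left(\left(5 + \sqrt{188}\right) + \frac{76}{3} \cdot 7 \cdot 16\right) + 38 \left(-69\right) = \left(\left(5 + 2 \sqrt{47}\right) + \frac{532}{3} \cdot 16\right) - 2622 = \left(\left(5 + 2 \sqrt{47}\right) + \frac{8512}{3}\right) - 2622 = \left(\frac{8527}{3} + 2 \sqrt{47}\right) - 2622 = \frac{661}{3} + 2 \sqrt{47}$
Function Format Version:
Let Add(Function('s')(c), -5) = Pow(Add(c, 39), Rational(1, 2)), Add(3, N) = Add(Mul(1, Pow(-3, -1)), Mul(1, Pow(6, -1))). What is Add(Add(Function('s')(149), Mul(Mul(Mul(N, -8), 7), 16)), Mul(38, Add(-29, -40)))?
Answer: Add(Rational(661, 3), Mul(2, Pow(47, Rational(1, 2)))) ≈ 234.04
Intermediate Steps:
N = Rational(-19, 6) (N = Add(-3, Add(Mul(1, Pow(-3, -1)), Mul(1, Pow(6, -1)))) = Add(-3, Add(Mul(1, Rational(-1, 3)), Mul(1, Rational(1, 6)))) = Add(-3, Add(Rational(-1, 3), Rational(1, 6))) = Add(-3, Rational(-1, 6)) = Rational(-19, 6) ≈ -3.1667)
Function('s')(c) = Add(5, Pow(Add(39, c), Rational(1, 2))) (Function('s')(c) = Add(5, Pow(Add(c, 39), Rational(1, 2))) = Add(5, Pow(Add(39, c), Rational(1, 2))))
Add(Add(Function('s')(149), Mul(Mul(Mul(N, -8), 7), 16)), Mul(38, Add(-29, -40))) = Add(Add(Add(5, Pow(Add(39, 149), Rational(1, 2))), Mul(Mul(Mul(Rational(-19, 6), -8), 7), 16)), Mul(38, Add(-29, -40))) = Add(Add(Add(5, Pow(188, Rational(1, 2))), Mul(Mul(Rational(76, 3), 7), 16)), Mul(38, -69)) = Add(Add(Add(5, Mul(2, Pow(47, Rational(1, 2)))), Mul(Rational(532, 3), 16)), -2622) = Add(Add(Add(5, Mul(2, Pow(47, Rational(1, 2)))), Rational(8512, 3)), -2622) = Add(Add(Rational(8527, 3), Mul(2, Pow(47, Rational(1, 2)))), -2622) = Add(Rational(661, 3), Mul(2, Pow(47, Rational(1, 2))))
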